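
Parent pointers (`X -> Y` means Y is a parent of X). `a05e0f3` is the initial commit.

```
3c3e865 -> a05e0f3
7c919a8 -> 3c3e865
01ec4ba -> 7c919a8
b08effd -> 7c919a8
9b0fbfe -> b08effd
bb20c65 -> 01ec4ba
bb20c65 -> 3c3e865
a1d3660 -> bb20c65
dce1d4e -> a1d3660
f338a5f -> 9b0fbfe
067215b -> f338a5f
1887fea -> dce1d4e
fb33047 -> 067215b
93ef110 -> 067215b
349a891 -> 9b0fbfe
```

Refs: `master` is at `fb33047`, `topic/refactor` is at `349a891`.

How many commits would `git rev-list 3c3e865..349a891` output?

4

Reachable from 349a891: {349a891, 3c3e865, 7c919a8, 9b0fbfe, a05e0f3, b08effd}.
Reachable from 3c3e865: {3c3e865, a05e0f3}.
In 349a891's history but not 3c3e865's: {349a891, 7c919a8, 9b0fbfe, b08effd} — 4 commits.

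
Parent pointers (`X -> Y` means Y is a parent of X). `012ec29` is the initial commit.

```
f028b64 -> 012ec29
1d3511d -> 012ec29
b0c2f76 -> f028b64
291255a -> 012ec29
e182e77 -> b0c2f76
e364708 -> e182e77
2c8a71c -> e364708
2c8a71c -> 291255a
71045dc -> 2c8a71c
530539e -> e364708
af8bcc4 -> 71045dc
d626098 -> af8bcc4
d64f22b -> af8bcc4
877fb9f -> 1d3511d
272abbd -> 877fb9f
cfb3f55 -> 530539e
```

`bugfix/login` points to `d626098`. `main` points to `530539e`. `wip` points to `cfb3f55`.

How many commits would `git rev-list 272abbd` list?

Walking parent pointers from 272abbd: reachable set = {012ec29, 1d3511d, 272abbd, 877fb9f}.
That is 4 commits.

4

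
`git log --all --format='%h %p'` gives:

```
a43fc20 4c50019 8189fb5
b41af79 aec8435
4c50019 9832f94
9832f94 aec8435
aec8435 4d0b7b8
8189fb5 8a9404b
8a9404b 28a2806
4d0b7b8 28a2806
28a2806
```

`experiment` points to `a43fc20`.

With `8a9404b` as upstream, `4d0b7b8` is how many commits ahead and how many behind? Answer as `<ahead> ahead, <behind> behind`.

1 ahead, 1 behind

Reachable from 4d0b7b8: {28a2806, 4d0b7b8}.
Reachable from 8a9404b: {28a2806, 8a9404b}.
Only in 4d0b7b8's history (ahead): {4d0b7b8} — 1.
Only in 8a9404b's history (behind): {8a9404b} — 1.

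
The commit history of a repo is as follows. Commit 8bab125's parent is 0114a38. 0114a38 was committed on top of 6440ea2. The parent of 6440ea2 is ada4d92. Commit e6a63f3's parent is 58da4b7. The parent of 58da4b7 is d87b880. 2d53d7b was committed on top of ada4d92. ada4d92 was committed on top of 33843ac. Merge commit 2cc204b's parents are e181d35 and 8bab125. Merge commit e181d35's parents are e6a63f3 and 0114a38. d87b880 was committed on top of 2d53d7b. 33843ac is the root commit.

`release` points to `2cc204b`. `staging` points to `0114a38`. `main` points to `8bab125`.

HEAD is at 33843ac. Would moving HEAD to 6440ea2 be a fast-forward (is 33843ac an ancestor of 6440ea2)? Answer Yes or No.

A fast-forward from 33843ac to 6440ea2 is possible iff 33843ac is an ancestor of 6440ea2.
Ancestors of 6440ea2: {33843ac, 6440ea2, ada4d92}.
33843ac is among them, so fast-forward is possible.

Yes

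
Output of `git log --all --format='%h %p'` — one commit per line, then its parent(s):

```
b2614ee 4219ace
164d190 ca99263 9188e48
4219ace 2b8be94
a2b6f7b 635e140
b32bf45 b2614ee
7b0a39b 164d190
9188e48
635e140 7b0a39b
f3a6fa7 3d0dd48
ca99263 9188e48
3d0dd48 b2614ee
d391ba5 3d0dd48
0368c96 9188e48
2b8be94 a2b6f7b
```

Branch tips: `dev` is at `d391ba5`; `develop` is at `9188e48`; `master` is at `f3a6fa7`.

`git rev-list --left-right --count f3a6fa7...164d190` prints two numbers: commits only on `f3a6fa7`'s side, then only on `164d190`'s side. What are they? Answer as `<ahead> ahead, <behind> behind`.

8 ahead, 0 behind

Reachable from f3a6fa7: {164d190, 2b8be94, 3d0dd48, 4219ace, 635e140, 7b0a39b, 9188e48, a2b6f7b, b2614ee, ca99263, f3a6fa7}.
Reachable from 164d190: {164d190, 9188e48, ca99263}.
Only in f3a6fa7's history (ahead): {2b8be94, 3d0dd48, 4219ace, 635e140, 7b0a39b, a2b6f7b, b2614ee, f3a6fa7} — 8.
Only in 164d190's history (behind): {} — 0.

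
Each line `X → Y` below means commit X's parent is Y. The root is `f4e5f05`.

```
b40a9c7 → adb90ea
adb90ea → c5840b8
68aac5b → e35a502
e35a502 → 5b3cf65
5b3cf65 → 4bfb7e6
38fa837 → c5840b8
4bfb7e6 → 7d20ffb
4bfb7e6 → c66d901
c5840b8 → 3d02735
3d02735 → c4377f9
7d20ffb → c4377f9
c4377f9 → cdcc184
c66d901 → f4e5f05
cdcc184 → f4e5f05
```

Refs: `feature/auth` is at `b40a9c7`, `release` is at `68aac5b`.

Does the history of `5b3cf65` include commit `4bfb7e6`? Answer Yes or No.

Ancestors of 5b3cf65 (commits reachable by following parents): {4bfb7e6, 5b3cf65, 7d20ffb, c4377f9, c66d901, cdcc184, f4e5f05}.
4bfb7e6 is in that set, so it is an ancestor of 5b3cf65.

Yes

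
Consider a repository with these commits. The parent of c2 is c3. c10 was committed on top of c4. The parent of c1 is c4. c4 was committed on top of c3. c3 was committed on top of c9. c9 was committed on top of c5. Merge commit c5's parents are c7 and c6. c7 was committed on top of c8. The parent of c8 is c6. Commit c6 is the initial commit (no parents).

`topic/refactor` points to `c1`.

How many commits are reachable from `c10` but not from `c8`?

Reachable from c10: {c10, c3, c4, c5, c6, c7, c8, c9}.
Reachable from c8: {c6, c8}.
In c10's history but not c8's: {c10, c3, c4, c5, c7, c9} — 6 commits.

6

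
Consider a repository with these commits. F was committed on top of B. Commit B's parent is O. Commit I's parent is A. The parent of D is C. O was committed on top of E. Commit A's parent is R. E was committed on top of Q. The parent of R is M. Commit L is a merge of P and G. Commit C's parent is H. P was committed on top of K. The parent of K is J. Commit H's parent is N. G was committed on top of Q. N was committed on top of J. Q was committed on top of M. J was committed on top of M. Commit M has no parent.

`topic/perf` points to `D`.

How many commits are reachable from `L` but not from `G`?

Reachable from L: {G, J, K, L, M, P, Q}.
Reachable from G: {G, M, Q}.
In L's history but not G's: {J, K, L, P} — 4 commits.

4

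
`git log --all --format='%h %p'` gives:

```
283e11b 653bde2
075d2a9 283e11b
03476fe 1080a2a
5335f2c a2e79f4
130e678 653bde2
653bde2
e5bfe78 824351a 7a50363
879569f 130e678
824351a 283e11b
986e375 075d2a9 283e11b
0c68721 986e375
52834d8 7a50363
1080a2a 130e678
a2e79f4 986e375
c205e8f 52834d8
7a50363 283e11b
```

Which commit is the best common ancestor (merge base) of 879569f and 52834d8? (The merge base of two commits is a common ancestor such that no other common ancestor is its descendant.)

Ancestors of 879569f: {130e678, 653bde2, 879569f}.
Ancestors of 52834d8: {283e11b, 52834d8, 653bde2, 7a50363}.
Common ancestors: {653bde2}.
The only common ancestor is 653bde2, so it is the merge base.

653bde2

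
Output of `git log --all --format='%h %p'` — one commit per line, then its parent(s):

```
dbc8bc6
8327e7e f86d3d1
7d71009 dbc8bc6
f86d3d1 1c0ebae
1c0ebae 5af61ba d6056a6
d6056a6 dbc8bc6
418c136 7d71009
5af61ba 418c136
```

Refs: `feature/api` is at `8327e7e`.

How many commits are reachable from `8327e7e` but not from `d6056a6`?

Reachable from 8327e7e: {1c0ebae, 418c136, 5af61ba, 7d71009, 8327e7e, d6056a6, dbc8bc6, f86d3d1}.
Reachable from d6056a6: {d6056a6, dbc8bc6}.
In 8327e7e's history but not d6056a6's: {1c0ebae, 418c136, 5af61ba, 7d71009, 8327e7e, f86d3d1} — 6 commits.

6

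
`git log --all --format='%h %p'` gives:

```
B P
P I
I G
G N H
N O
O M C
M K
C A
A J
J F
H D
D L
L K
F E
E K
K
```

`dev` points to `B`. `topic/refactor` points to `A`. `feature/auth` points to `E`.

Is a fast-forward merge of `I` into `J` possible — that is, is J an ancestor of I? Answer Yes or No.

A fast-forward from J to I is possible iff J is an ancestor of I.
Ancestors of I: {A, C, D, E, F, G, H, I, J, K, L, M, N, O}.
J is among them, so fast-forward is possible.

Yes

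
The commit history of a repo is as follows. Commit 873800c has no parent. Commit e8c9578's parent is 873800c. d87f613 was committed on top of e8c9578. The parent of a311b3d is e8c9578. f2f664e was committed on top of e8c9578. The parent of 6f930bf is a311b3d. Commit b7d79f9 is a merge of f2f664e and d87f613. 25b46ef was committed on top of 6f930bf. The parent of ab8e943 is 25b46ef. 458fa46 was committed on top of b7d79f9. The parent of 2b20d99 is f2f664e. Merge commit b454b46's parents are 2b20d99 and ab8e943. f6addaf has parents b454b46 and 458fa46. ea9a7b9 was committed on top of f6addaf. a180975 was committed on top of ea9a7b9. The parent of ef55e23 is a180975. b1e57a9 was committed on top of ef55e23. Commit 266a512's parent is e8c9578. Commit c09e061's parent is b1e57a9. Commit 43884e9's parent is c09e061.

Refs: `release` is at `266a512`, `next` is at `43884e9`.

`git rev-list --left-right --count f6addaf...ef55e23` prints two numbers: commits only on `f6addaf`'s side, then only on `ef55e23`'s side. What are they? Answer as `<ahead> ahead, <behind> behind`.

0 ahead, 3 behind

Reachable from f6addaf: {25b46ef, 2b20d99, 458fa46, 6f930bf, 873800c, a311b3d, ab8e943, b454b46, b7d79f9, d87f613, e8c9578, f2f664e, f6addaf}.
Reachable from ef55e23: {25b46ef, 2b20d99, 458fa46, 6f930bf, 873800c, a180975, a311b3d, ab8e943, b454b46, b7d79f9, d87f613, e8c9578, ea9a7b9, ef55e23, f2f664e, f6addaf}.
Only in f6addaf's history (ahead): {} — 0.
Only in ef55e23's history (behind): {a180975, ea9a7b9, ef55e23} — 3.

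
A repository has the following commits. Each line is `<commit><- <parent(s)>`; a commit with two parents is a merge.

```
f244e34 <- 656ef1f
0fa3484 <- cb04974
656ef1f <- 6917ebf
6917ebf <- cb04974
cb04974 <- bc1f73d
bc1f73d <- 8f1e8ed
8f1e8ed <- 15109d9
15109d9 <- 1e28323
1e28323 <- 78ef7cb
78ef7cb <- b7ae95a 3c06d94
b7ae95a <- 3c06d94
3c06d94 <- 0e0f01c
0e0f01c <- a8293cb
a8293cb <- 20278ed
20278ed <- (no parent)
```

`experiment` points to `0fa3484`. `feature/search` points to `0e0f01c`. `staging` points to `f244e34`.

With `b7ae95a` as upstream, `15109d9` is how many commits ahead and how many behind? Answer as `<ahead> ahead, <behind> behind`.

3 ahead, 0 behind

Reachable from 15109d9: {0e0f01c, 15109d9, 1e28323, 20278ed, 3c06d94, 78ef7cb, a8293cb, b7ae95a}.
Reachable from b7ae95a: {0e0f01c, 20278ed, 3c06d94, a8293cb, b7ae95a}.
Only in 15109d9's history (ahead): {15109d9, 1e28323, 78ef7cb} — 3.
Only in b7ae95a's history (behind): {} — 0.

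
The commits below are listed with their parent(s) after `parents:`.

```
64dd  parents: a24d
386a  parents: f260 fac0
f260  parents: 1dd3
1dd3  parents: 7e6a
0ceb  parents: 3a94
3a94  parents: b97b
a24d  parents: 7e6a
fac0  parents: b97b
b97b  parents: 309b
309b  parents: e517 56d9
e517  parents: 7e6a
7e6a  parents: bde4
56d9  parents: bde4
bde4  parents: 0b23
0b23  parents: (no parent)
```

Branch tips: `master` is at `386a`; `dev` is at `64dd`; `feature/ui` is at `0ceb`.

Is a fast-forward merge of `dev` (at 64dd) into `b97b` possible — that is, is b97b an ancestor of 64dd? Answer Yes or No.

A fast-forward from b97b to 64dd is possible iff b97b is an ancestor of 64dd.
Ancestors of 64dd: {0b23, 64dd, 7e6a, a24d, bde4}.
b97b is not among them, so fast-forward is not possible.

No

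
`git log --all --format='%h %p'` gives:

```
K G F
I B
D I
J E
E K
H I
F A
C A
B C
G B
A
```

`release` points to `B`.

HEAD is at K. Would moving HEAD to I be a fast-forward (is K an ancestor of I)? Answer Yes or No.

A fast-forward from K to I is possible iff K is an ancestor of I.
Ancestors of I: {A, B, C, I}.
K is not among them, so fast-forward is not possible.

No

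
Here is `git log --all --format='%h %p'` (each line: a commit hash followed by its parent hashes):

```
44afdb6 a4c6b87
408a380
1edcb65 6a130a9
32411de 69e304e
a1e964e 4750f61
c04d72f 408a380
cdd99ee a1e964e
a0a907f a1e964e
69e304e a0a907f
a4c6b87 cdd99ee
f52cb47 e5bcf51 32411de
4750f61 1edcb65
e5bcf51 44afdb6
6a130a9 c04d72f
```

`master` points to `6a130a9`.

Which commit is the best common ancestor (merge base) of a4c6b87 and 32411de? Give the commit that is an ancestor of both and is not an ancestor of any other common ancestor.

Ancestors of a4c6b87: {1edcb65, 408a380, 4750f61, 6a130a9, a1e964e, a4c6b87, c04d72f, cdd99ee}.
Ancestors of 32411de: {1edcb65, 32411de, 408a380, 4750f61, 69e304e, 6a130a9, a0a907f, a1e964e, c04d72f}.
Common ancestors: {1edcb65, 408a380, 4750f61, 6a130a9, a1e964e, c04d72f}.
Among these, a1e964e is not an ancestor of any other common ancestor — it is the merge base.

a1e964e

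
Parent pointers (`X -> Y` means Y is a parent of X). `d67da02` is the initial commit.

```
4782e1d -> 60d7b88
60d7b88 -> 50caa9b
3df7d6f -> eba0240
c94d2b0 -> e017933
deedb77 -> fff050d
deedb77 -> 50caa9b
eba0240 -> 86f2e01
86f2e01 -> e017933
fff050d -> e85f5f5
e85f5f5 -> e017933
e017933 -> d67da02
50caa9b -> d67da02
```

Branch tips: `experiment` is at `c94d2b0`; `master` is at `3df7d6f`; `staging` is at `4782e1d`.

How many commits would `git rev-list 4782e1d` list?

4

Walking parent pointers from 4782e1d: reachable set = {4782e1d, 50caa9b, 60d7b88, d67da02}.
That is 4 commits.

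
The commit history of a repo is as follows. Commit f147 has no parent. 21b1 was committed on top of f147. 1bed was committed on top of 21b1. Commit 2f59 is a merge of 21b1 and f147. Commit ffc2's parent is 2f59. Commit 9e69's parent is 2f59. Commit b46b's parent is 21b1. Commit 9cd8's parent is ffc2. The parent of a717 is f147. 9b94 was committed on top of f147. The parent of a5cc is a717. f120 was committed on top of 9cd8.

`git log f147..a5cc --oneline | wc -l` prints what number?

Reachable from a5cc: {a5cc, a717, f147}.
Reachable from f147: {f147}.
In a5cc's history but not f147's: {a5cc, a717} — 2 commits.

2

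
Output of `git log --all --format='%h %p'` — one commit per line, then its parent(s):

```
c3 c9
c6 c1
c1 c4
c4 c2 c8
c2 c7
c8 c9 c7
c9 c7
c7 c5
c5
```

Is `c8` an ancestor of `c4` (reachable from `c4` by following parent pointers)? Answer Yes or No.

Yes

Ancestors of c4 (commits reachable by following parents): {c2, c4, c5, c7, c8, c9}.
c8 is in that set, so it is an ancestor of c4.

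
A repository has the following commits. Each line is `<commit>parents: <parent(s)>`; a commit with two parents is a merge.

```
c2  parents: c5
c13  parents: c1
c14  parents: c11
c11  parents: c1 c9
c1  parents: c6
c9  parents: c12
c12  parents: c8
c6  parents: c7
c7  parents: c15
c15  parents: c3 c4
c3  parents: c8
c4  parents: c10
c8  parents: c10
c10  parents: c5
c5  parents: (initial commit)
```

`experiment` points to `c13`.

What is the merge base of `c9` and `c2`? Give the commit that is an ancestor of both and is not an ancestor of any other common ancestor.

c5

Ancestors of c9: {c10, c12, c5, c8, c9}.
Ancestors of c2: {c2, c5}.
Common ancestors: {c5}.
The only common ancestor is c5, so it is the merge base.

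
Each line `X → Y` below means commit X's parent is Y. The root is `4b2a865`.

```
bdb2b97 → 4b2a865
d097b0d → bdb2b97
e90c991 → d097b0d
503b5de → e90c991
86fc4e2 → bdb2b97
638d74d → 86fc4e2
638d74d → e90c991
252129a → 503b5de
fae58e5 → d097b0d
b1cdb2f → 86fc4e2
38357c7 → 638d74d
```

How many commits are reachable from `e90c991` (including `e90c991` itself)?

4

Walking parent pointers from e90c991: reachable set = {4b2a865, bdb2b97, d097b0d, e90c991}.
That is 4 commits.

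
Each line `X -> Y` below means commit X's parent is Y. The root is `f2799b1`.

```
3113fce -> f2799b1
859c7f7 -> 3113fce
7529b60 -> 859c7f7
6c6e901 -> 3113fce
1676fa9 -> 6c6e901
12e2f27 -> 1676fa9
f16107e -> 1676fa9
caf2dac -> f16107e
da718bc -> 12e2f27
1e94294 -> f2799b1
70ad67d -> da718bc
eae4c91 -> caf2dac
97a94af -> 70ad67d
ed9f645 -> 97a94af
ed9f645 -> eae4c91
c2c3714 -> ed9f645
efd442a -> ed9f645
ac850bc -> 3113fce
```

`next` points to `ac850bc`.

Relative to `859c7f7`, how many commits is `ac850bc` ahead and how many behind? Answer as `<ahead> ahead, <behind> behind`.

Reachable from ac850bc: {3113fce, ac850bc, f2799b1}.
Reachable from 859c7f7: {3113fce, 859c7f7, f2799b1}.
Only in ac850bc's history (ahead): {ac850bc} — 1.
Only in 859c7f7's history (behind): {859c7f7} — 1.

1 ahead, 1 behind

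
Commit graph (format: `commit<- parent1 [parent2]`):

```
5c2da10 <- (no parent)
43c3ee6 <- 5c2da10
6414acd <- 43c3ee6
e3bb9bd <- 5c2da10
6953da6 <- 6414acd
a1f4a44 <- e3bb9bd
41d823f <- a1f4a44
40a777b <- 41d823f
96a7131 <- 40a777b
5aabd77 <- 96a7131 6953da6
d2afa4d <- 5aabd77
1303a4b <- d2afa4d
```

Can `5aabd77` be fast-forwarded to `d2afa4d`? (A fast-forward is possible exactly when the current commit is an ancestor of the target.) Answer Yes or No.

A fast-forward from 5aabd77 to d2afa4d is possible iff 5aabd77 is an ancestor of d2afa4d.
Ancestors of d2afa4d: {40a777b, 41d823f, 43c3ee6, 5aabd77, 5c2da10, 6414acd, 6953da6, 96a7131, a1f4a44, d2afa4d, e3bb9bd}.
5aabd77 is among them, so fast-forward is possible.

Yes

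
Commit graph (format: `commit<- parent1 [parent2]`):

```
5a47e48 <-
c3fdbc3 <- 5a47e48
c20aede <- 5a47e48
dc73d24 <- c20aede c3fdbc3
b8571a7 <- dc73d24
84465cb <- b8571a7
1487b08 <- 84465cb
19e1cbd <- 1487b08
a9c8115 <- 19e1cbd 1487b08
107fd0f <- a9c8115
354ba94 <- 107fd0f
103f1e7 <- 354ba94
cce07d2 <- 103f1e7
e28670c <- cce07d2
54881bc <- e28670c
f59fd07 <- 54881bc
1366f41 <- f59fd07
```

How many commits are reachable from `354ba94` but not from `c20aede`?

9

Reachable from 354ba94: {107fd0f, 1487b08, 19e1cbd, 354ba94, 5a47e48, 84465cb, a9c8115, b8571a7, c20aede, c3fdbc3, dc73d24}.
Reachable from c20aede: {5a47e48, c20aede}.
In 354ba94's history but not c20aede's: {107fd0f, 1487b08, 19e1cbd, 354ba94, 84465cb, a9c8115, b8571a7, c3fdbc3, dc73d24} — 9 commits.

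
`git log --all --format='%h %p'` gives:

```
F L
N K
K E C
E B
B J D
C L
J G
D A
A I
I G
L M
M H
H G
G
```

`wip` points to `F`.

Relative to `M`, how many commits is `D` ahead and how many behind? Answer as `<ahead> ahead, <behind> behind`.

Reachable from D: {A, D, G, I}.
Reachable from M: {G, H, M}.
Only in D's history (ahead): {A, D, I} — 3.
Only in M's history (behind): {H, M} — 2.

3 ahead, 2 behind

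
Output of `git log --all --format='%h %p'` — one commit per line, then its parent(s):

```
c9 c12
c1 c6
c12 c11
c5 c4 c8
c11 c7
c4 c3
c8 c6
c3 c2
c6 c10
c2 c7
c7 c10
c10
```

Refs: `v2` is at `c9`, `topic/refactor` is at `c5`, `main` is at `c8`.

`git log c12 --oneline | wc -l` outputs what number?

4

Walking parent pointers from c12: reachable set = {c10, c11, c12, c7}.
That is 4 commits.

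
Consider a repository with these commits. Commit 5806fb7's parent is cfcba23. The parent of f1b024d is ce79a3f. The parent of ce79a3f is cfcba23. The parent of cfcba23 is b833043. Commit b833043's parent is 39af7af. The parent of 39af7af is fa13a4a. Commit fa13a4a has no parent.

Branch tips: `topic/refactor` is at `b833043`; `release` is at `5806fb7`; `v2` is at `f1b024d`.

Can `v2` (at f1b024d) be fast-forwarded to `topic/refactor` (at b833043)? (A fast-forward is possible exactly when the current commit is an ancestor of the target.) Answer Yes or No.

No

A fast-forward from f1b024d to b833043 is possible iff f1b024d is an ancestor of b833043.
Ancestors of b833043: {39af7af, b833043, fa13a4a}.
f1b024d is not among them, so fast-forward is not possible.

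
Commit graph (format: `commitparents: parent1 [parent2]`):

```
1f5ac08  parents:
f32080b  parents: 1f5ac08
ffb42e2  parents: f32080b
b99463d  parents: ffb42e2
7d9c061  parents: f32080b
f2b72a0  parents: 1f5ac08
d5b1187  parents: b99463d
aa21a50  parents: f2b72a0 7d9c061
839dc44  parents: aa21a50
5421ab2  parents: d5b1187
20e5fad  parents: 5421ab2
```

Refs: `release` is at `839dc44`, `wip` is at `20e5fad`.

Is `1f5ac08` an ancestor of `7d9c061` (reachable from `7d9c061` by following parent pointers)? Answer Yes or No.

Yes

Ancestors of 7d9c061 (commits reachable by following parents): {1f5ac08, 7d9c061, f32080b}.
1f5ac08 is in that set, so it is an ancestor of 7d9c061.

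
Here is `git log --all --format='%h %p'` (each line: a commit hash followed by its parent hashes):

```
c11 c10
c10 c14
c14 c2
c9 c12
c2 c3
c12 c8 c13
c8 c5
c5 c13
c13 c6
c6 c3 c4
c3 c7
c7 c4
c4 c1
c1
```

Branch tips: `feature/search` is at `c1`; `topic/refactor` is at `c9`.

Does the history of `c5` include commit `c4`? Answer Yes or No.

Ancestors of c5 (commits reachable by following parents): {c1, c13, c3, c4, c5, c6, c7}.
c4 is in that set, so it is an ancestor of c5.

Yes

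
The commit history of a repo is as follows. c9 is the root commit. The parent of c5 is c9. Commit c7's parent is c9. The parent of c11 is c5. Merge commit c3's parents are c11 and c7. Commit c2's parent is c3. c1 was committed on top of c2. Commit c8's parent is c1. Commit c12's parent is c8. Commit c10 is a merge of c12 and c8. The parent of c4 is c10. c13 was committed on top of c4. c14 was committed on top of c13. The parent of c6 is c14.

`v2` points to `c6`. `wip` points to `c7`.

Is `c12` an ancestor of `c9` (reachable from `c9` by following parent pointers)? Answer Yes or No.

Ancestors of c9: {c9}.
c12 is not in that set, so it is not an ancestor of c9.

No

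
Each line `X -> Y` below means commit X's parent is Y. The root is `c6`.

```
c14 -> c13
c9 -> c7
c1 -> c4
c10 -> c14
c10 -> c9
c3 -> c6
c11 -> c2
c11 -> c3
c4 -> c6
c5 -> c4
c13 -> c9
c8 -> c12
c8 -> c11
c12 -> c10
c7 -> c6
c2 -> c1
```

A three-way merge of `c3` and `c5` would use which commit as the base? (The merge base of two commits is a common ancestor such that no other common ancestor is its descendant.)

Ancestors of c3: {c3, c6}.
Ancestors of c5: {c4, c5, c6}.
Common ancestors: {c6}.
The only common ancestor is c6, so it is the merge base.

c6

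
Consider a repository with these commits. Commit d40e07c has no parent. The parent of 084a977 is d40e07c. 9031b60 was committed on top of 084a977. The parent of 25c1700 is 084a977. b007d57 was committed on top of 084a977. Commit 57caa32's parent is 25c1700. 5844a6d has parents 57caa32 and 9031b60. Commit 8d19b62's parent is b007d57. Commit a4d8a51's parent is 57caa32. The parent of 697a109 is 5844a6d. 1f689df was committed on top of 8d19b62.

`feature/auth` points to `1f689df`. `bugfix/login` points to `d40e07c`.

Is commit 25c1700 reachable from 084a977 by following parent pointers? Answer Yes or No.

Ancestors of 084a977: {084a977, d40e07c}.
25c1700 is not in that set, so it is not an ancestor of 084a977.

No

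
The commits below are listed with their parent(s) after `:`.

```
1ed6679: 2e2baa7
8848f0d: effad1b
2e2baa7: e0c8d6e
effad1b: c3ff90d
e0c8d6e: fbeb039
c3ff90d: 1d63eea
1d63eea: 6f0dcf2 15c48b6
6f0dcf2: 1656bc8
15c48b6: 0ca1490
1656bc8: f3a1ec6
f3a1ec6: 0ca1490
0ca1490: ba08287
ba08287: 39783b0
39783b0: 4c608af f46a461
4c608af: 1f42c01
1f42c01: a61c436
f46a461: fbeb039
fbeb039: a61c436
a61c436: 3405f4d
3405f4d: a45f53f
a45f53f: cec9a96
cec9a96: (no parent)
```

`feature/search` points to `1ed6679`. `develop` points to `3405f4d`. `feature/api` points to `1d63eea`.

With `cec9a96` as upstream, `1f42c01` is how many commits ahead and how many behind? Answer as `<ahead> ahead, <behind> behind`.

Reachable from 1f42c01: {1f42c01, 3405f4d, a45f53f, a61c436, cec9a96}.
Reachable from cec9a96: {cec9a96}.
Only in 1f42c01's history (ahead): {1f42c01, 3405f4d, a45f53f, a61c436} — 4.
Only in cec9a96's history (behind): {} — 0.

4 ahead, 0 behind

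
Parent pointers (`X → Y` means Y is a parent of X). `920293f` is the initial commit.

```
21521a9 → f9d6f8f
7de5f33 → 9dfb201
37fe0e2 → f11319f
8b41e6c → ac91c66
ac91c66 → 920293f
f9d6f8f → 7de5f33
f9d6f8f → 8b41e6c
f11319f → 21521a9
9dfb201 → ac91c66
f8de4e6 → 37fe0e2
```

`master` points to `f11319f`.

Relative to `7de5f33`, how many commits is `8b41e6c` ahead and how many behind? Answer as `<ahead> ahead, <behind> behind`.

1 ahead, 2 behind

Reachable from 8b41e6c: {8b41e6c, 920293f, ac91c66}.
Reachable from 7de5f33: {7de5f33, 920293f, 9dfb201, ac91c66}.
Only in 8b41e6c's history (ahead): {8b41e6c} — 1.
Only in 7de5f33's history (behind): {7de5f33, 9dfb201} — 2.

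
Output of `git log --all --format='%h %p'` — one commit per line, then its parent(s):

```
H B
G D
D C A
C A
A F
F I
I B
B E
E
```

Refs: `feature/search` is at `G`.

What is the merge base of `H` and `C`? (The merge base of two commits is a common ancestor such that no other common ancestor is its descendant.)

Ancestors of H: {B, E, H}.
Ancestors of C: {A, B, C, E, F, I}.
Common ancestors: {B, E}.
Among these, B is not an ancestor of any other common ancestor — it is the merge base.

B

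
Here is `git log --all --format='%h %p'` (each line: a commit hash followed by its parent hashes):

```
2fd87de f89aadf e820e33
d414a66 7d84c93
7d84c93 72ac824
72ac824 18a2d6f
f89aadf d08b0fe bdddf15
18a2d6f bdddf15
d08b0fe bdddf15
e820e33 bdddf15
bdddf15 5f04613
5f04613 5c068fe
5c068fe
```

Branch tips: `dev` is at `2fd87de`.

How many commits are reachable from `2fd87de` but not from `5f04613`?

5

Reachable from 2fd87de: {2fd87de, 5c068fe, 5f04613, bdddf15, d08b0fe, e820e33, f89aadf}.
Reachable from 5f04613: {5c068fe, 5f04613}.
In 2fd87de's history but not 5f04613's: {2fd87de, bdddf15, d08b0fe, e820e33, f89aadf} — 5 commits.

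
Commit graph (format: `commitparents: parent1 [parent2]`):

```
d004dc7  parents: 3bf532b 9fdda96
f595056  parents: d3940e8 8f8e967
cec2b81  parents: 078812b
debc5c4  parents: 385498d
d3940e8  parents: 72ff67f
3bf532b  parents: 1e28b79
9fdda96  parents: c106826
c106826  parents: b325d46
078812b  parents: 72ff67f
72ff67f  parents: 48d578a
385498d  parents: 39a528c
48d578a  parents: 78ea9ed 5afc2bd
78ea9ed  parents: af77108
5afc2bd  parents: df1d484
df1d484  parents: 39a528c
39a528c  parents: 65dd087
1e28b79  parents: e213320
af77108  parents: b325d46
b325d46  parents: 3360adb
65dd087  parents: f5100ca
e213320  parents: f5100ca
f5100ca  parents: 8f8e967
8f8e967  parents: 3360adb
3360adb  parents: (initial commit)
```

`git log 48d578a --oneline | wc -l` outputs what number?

Walking parent pointers from 48d578a: reachable set = {3360adb, 39a528c, 48d578a, 5afc2bd, 65dd087, 78ea9ed, 8f8e967, af77108, b325d46, df1d484, f5100ca}.
That is 11 commits.

11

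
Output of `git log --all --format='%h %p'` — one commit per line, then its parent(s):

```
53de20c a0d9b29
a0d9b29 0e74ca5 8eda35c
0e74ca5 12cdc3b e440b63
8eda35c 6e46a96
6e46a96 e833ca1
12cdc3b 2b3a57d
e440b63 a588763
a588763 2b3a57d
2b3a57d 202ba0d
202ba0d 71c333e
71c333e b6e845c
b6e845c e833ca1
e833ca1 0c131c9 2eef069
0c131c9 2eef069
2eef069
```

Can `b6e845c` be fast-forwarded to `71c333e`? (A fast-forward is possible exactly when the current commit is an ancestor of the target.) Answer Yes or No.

Yes

A fast-forward from b6e845c to 71c333e is possible iff b6e845c is an ancestor of 71c333e.
Ancestors of 71c333e: {0c131c9, 2eef069, 71c333e, b6e845c, e833ca1}.
b6e845c is among them, so fast-forward is possible.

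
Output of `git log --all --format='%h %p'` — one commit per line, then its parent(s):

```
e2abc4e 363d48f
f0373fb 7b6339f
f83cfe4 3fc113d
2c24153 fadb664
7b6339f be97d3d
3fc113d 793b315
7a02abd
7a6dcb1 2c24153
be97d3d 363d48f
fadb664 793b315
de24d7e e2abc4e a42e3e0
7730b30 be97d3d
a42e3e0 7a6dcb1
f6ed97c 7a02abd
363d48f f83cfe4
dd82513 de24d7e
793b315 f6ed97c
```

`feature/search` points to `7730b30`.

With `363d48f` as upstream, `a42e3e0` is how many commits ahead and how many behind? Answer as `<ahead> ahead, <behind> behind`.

4 ahead, 3 behind

Reachable from a42e3e0: {2c24153, 793b315, 7a02abd, 7a6dcb1, a42e3e0, f6ed97c, fadb664}.
Reachable from 363d48f: {363d48f, 3fc113d, 793b315, 7a02abd, f6ed97c, f83cfe4}.
Only in a42e3e0's history (ahead): {2c24153, 7a6dcb1, a42e3e0, fadb664} — 4.
Only in 363d48f's history (behind): {363d48f, 3fc113d, f83cfe4} — 3.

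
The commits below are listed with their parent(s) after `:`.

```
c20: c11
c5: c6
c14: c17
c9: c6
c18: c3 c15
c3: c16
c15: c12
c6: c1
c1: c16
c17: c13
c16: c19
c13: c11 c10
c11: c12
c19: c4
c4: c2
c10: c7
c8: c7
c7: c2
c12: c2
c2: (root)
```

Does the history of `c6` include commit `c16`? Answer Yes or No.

Ancestors of c6 (commits reachable by following parents): {c1, c16, c19, c2, c4, c6}.
c16 is in that set, so it is an ancestor of c6.

Yes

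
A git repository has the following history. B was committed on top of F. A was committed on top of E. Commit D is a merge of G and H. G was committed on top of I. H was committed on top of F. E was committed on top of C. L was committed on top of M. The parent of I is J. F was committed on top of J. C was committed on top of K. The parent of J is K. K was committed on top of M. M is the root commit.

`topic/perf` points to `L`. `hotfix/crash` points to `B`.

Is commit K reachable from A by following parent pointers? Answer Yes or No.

Yes

Ancestors of A (commits reachable by following parents): {A, C, E, K, M}.
K is in that set, so it is an ancestor of A.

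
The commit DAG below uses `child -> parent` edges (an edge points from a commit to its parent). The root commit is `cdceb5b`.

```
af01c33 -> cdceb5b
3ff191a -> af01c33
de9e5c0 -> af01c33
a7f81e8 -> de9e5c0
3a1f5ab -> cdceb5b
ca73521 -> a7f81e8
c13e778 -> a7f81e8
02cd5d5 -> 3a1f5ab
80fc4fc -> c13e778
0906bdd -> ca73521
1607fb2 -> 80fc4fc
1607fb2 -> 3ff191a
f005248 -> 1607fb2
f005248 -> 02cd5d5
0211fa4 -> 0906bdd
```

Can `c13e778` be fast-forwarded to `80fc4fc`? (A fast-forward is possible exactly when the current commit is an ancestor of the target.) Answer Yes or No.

Yes

A fast-forward from c13e778 to 80fc4fc is possible iff c13e778 is an ancestor of 80fc4fc.
Ancestors of 80fc4fc: {80fc4fc, a7f81e8, af01c33, c13e778, cdceb5b, de9e5c0}.
c13e778 is among them, so fast-forward is possible.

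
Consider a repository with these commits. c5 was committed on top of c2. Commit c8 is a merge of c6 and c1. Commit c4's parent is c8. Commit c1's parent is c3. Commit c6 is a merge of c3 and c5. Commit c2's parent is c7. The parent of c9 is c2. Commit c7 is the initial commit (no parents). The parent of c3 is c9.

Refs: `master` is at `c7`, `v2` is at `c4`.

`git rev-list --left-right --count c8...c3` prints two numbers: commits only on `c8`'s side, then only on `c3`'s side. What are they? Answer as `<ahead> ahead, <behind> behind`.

4 ahead, 0 behind

Reachable from c8: {c1, c2, c3, c5, c6, c7, c8, c9}.
Reachable from c3: {c2, c3, c7, c9}.
Only in c8's history (ahead): {c1, c5, c6, c8} — 4.
Only in c3's history (behind): {} — 0.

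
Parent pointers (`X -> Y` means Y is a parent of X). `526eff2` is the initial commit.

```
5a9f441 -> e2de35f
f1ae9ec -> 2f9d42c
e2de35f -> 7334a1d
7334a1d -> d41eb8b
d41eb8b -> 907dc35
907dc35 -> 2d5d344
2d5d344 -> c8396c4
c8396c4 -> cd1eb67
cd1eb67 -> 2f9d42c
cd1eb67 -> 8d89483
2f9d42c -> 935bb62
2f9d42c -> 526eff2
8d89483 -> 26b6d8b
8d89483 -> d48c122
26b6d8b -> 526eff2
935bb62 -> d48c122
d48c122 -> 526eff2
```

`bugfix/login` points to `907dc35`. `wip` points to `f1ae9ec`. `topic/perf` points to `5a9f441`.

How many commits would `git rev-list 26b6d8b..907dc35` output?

Reachable from 907dc35: {26b6d8b, 2d5d344, 2f9d42c, 526eff2, 8d89483, 907dc35, 935bb62, c8396c4, cd1eb67, d48c122}.
Reachable from 26b6d8b: {26b6d8b, 526eff2}.
In 907dc35's history but not 26b6d8b's: {2d5d344, 2f9d42c, 8d89483, 907dc35, 935bb62, c8396c4, cd1eb67, d48c122} — 8 commits.

8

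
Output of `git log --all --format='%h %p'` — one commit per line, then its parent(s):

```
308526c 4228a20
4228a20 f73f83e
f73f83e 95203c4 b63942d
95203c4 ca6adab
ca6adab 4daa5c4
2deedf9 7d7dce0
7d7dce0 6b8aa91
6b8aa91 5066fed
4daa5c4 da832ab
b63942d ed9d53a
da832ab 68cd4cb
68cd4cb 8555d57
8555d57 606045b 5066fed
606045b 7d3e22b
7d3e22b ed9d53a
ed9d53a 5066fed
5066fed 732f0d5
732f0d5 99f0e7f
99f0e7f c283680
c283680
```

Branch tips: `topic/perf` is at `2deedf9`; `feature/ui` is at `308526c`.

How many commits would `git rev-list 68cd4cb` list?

9

Walking parent pointers from 68cd4cb: reachable set = {5066fed, 606045b, 68cd4cb, 732f0d5, 7d3e22b, 8555d57, 99f0e7f, c283680, ed9d53a}.
That is 9 commits.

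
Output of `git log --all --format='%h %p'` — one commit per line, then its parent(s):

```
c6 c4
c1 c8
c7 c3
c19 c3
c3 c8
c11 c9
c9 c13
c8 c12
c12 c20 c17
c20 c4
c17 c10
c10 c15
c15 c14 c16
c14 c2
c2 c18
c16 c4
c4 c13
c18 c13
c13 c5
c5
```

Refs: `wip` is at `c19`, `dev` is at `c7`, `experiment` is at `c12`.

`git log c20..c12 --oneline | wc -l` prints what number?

Reachable from c12: {c10, c12, c13, c14, c15, c16, c17, c18, c2, c20, c4, c5}.
Reachable from c20: {c13, c20, c4, c5}.
In c12's history but not c20's: {c10, c12, c14, c15, c16, c17, c18, c2} — 8 commits.

8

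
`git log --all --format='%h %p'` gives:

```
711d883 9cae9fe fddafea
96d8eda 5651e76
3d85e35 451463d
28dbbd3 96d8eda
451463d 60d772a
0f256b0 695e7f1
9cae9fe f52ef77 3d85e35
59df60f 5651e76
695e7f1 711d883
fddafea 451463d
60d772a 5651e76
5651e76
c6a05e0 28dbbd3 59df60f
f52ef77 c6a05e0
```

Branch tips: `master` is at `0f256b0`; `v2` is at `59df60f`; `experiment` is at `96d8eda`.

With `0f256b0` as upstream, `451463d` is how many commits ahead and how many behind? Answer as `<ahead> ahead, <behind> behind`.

Reachable from 451463d: {451463d, 5651e76, 60d772a}.
Reachable from 0f256b0: {0f256b0, 28dbbd3, 3d85e35, 451463d, 5651e76, 59df60f, 60d772a, 695e7f1, 711d883, 96d8eda, 9cae9fe, c6a05e0, f52ef77, fddafea}.
Only in 451463d's history (ahead): {} — 0.
Only in 0f256b0's history (behind): {0f256b0, 28dbbd3, 3d85e35, 59df60f, 695e7f1, 711d883, 96d8eda, 9cae9fe, c6a05e0, f52ef77, fddafea} — 11.

0 ahead, 11 behind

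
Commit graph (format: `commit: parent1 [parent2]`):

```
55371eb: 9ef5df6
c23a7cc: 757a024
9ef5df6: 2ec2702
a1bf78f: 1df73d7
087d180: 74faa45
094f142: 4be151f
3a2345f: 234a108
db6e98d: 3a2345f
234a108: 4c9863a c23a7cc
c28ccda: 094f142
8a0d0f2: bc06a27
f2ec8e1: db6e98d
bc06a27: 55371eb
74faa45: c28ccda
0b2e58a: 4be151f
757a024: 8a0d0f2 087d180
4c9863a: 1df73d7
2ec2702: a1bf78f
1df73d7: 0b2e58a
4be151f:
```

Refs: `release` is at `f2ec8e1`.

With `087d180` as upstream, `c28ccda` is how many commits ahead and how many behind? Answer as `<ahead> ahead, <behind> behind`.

0 ahead, 2 behind

Reachable from c28ccda: {094f142, 4be151f, c28ccda}.
Reachable from 087d180: {087d180, 094f142, 4be151f, 74faa45, c28ccda}.
Only in c28ccda's history (ahead): {} — 0.
Only in 087d180's history (behind): {087d180, 74faa45} — 2.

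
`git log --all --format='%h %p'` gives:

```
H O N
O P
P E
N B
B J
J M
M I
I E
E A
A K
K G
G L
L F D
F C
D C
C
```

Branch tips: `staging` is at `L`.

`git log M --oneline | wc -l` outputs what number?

Walking parent pointers from M: reachable set = {A, C, D, E, F, G, I, K, L, M}.
That is 10 commits.

10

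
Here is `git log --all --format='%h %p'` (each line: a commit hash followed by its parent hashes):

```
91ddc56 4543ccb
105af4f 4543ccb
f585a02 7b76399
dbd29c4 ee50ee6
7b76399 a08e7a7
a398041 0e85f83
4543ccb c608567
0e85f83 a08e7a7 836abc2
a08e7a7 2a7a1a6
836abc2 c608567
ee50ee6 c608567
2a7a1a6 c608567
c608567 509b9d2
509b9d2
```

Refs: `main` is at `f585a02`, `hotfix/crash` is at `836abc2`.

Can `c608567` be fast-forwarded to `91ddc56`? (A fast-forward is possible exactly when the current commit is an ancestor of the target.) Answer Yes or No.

A fast-forward from c608567 to 91ddc56 is possible iff c608567 is an ancestor of 91ddc56.
Ancestors of 91ddc56: {4543ccb, 509b9d2, 91ddc56, c608567}.
c608567 is among them, so fast-forward is possible.

Yes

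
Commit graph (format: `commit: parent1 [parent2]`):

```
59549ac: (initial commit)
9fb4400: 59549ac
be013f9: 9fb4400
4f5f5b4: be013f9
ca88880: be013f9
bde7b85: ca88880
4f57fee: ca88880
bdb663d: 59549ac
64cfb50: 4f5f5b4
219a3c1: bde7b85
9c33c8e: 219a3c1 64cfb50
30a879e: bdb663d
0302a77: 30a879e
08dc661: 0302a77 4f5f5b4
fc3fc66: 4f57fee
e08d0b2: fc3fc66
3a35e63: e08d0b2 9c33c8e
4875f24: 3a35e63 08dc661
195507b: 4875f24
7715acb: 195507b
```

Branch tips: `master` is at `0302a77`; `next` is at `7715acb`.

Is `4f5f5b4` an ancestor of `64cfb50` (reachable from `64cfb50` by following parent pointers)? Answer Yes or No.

Yes

Ancestors of 64cfb50 (commits reachable by following parents): {4f5f5b4, 59549ac, 64cfb50, 9fb4400, be013f9}.
4f5f5b4 is in that set, so it is an ancestor of 64cfb50.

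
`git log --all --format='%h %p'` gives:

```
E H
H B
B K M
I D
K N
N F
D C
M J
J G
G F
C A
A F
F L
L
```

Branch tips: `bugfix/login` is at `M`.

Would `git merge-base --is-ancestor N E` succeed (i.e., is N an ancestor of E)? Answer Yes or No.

Yes

Ancestors of E (commits reachable by following parents): {B, E, F, G, H, J, K, L, M, N}.
N is in that set, so it is an ancestor of E.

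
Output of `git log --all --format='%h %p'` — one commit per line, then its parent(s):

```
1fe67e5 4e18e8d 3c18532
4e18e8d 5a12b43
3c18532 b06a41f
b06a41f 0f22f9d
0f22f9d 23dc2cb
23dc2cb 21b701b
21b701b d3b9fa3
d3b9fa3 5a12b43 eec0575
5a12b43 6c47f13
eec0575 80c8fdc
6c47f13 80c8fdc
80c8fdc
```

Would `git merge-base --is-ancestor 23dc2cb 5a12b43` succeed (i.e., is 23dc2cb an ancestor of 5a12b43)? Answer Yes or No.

Ancestors of 5a12b43: {5a12b43, 6c47f13, 80c8fdc}.
23dc2cb is not in that set, so it is not an ancestor of 5a12b43.

No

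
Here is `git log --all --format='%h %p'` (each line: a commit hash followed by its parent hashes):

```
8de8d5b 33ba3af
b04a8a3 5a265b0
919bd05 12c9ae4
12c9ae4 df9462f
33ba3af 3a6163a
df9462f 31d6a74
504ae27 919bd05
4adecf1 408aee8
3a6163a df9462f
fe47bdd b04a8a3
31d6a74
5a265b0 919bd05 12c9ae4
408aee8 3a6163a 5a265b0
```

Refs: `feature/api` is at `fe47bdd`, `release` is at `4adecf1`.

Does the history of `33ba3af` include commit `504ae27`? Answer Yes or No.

No

Ancestors of 33ba3af: {31d6a74, 33ba3af, 3a6163a, df9462f}.
504ae27 is not in that set, so it is not an ancestor of 33ba3af.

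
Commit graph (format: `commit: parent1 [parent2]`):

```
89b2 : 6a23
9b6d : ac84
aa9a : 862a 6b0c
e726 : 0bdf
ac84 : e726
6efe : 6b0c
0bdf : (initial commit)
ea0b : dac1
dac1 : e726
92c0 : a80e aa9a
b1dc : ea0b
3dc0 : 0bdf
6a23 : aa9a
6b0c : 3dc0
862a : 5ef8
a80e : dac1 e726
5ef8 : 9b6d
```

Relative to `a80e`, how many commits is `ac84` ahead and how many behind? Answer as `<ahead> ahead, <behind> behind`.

1 ahead, 2 behind

Reachable from ac84: {0bdf, ac84, e726}.
Reachable from a80e: {0bdf, a80e, dac1, e726}.
Only in ac84's history (ahead): {ac84} — 1.
Only in a80e's history (behind): {a80e, dac1} — 2.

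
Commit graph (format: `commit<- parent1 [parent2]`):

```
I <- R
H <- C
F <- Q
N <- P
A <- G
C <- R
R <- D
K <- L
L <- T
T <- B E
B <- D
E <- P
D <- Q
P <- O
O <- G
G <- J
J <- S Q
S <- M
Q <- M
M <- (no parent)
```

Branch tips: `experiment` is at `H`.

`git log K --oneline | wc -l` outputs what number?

Walking parent pointers from K: reachable set = {B, D, E, G, J, K, L, M, O, P, Q, S, T}.
That is 13 commits.

13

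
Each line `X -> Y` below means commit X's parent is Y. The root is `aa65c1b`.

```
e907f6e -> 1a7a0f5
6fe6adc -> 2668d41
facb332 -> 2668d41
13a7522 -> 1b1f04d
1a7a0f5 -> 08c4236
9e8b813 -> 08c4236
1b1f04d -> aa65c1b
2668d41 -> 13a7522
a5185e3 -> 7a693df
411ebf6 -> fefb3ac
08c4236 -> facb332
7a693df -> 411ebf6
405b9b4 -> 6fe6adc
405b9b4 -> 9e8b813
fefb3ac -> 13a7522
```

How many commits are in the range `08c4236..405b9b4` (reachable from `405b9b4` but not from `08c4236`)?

Reachable from 405b9b4: {08c4236, 13a7522, 1b1f04d, 2668d41, 405b9b4, 6fe6adc, 9e8b813, aa65c1b, facb332}.
Reachable from 08c4236: {08c4236, 13a7522, 1b1f04d, 2668d41, aa65c1b, facb332}.
In 405b9b4's history but not 08c4236's: {405b9b4, 6fe6adc, 9e8b813} — 3 commits.

3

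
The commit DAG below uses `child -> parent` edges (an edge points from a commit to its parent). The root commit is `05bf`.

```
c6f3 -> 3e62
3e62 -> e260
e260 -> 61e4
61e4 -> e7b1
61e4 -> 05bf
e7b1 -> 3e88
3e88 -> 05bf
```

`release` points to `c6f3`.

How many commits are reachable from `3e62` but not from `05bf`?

5

Reachable from 3e62: {05bf, 3e62, 3e88, 61e4, e260, e7b1}.
Reachable from 05bf: {05bf}.
In 3e62's history but not 05bf's: {3e62, 3e88, 61e4, e260, e7b1} — 5 commits.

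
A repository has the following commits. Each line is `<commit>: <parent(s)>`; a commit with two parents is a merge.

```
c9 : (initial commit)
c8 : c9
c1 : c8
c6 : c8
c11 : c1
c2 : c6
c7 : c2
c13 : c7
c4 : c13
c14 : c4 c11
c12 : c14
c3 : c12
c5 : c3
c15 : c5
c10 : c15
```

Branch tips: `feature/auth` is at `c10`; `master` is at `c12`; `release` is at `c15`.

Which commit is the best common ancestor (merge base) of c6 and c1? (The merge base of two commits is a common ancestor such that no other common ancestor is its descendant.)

Ancestors of c6: {c6, c8, c9}.
Ancestors of c1: {c1, c8, c9}.
Common ancestors: {c8, c9}.
Among these, c8 is not an ancestor of any other common ancestor — it is the merge base.

c8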